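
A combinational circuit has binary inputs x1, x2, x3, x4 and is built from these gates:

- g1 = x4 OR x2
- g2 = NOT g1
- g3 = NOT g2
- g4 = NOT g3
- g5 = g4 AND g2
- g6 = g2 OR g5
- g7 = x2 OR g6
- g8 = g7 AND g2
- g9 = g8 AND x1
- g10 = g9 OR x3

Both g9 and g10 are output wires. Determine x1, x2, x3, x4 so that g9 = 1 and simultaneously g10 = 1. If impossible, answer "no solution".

Check with x1=1, x2=0, x3=1, x4=0:
g1 = x4 OR x2 = 0 OR 0 = 0
g2 = NOT g1 = NOT 0 = 1
g3 = NOT g2 = NOT 1 = 0
g4 = NOT g3 = NOT 0 = 1
g5 = g4 AND g2 = 1 AND 1 = 1
g6 = g2 OR g5 = 1 OR 1 = 1
g7 = x2 OR g6 = 0 OR 1 = 1
g8 = g7 AND g2 = 1 AND 1 = 1
g9 = g8 AND x1 = 1 AND 1 = 1
g10 = g9 OR x3 = 1 OR 1 = 1
So g9 = 1 and g10 = 1.

x1=1, x2=0, x3=1, x4=0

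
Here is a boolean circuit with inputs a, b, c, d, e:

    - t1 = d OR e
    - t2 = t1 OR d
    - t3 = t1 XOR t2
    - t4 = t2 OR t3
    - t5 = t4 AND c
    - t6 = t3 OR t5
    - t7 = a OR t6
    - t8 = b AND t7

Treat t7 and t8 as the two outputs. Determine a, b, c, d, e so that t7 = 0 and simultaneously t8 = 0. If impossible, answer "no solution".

a=0, b=0, c=0, d=1, e=1

Check with a=0, b=0, c=0, d=1, e=1:
t1 = d OR e = 1 OR 1 = 1
t2 = t1 OR d = 1 OR 1 = 1
t3 = t1 XOR t2 = 1 XOR 1 = 0
t4 = t2 OR t3 = 1 OR 0 = 1
t5 = t4 AND c = 1 AND 0 = 0
t6 = t3 OR t5 = 0 OR 0 = 0
t7 = a OR t6 = 0 OR 0 = 0
t8 = b AND t7 = 0 AND 0 = 0
So t7 = 0 and t8 = 0.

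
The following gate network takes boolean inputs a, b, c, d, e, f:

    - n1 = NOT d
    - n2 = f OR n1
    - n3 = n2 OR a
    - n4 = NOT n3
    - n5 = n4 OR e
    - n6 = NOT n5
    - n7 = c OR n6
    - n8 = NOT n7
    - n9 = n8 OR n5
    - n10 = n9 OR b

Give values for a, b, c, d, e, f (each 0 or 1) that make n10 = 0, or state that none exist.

n10 = n9 OR b must be 0, so both n9 = 0 and b = 0.
Check with a=0, b=0, c=0, d=0, e=0, f=0:
n1 = NOT d = NOT 0 = 1
n2 = f OR n1 = 0 OR 1 = 1
n3 = n2 OR a = 1 OR 0 = 1
n4 = NOT n3 = NOT 1 = 0
n5 = n4 OR e = 0 OR 0 = 0
n6 = NOT n5 = NOT 0 = 1
n7 = c OR n6 = 0 OR 1 = 1
n8 = NOT n7 = NOT 1 = 0
n9 = n8 OR n5 = 0 OR 0 = 0
n10 = n9 OR b = 0 OR 0 = 0
So n10 = 0 as required.

a=0, b=0, c=0, d=0, e=0, f=0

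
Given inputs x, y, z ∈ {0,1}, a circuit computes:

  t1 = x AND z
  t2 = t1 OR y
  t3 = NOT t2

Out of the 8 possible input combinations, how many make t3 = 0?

5

t3 = NOT t2 must be 0, so t2 = 1.
Satisfying assignments:
  x=0, y=1, z=0
  x=0, y=1, z=1
  x=1, y=0, z=1
  x=1, y=1, z=0
  x=1, y=1, z=1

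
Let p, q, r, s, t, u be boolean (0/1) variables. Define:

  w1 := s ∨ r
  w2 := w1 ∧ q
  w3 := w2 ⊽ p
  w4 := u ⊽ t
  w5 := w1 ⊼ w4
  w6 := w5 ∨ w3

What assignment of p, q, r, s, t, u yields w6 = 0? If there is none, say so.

p=1, q=0, r=1, s=0, t=0, u=0

w6 = w5 ∨ w3 must be 0, so both w5 = 0 and w3 = 0.
w5 = w1 ⊼ w4 must be 0, so both w1 = 1 and w4 = 1.
w3 = w2 ⊽ p must be 0, so at least one of w2, p is 1.
Check with p=1, q=0, r=1, s=0, t=0, u=0:
w1 = s ∨ r = 0 ∨ 1 = 1
w2 = w1 ∧ q = 1 ∧ 0 = 0
w3 = w2 ⊽ p = 0 ⊽ 1 = 0
w4 = u ⊽ t = 0 ⊽ 0 = 1
w5 = w1 ⊼ w4 = 1 ⊼ 1 = 0
w6 = w5 ∨ w3 = 0 ∨ 0 = 0
So w6 = 0 as required.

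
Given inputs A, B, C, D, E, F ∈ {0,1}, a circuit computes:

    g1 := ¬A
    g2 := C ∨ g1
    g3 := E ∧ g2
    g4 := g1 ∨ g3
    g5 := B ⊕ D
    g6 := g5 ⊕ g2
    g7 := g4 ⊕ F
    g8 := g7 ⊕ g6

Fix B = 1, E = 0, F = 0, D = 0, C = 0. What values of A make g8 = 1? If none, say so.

g8 = g7 ⊕ g6 must be 1, so g7 and g6 differ.
Check with B = 1, E = 0, F = 0, D = 0, C = 0 and A=0:
g1 = ¬A = ¬0 = 1
g2 = C ∨ g1 = 0 ∨ 1 = 1
g3 = E ∧ g2 = 0 ∧ 1 = 0
g4 = g1 ∨ g3 = 1 ∨ 0 = 1
g5 = B ⊕ D = 1 ⊕ 0 = 1
g6 = g5 ⊕ g2 = 1 ⊕ 1 = 0
g7 = g4 ⊕ F = 1 ⊕ 0 = 1
g8 = g7 ⊕ g6 = 1 ⊕ 0 = 1
So g8 = 1.

A=0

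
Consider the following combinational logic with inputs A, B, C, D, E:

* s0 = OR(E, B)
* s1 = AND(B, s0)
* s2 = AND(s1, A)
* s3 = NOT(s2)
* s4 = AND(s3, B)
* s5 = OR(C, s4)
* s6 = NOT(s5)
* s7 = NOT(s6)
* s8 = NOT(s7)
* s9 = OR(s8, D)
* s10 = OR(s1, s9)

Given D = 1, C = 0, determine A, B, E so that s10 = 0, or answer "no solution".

no solution exists

With D = 1, C = 0 fixed, none of the 8 settings of A, B, E give s10 = 0.
For example, with A=1, B=0, E=0:
s0 = OR(E, B) = OR(0, 0) = 0
s1 = AND(B, s0) = AND(0, 0) = 0
s2 = AND(s1, A) = AND(0, 1) = 0
s3 = NOT(s2) = NOT 0 = 1
s4 = AND(s3, B) = AND(1, 0) = 0
s5 = OR(C, s4) = OR(0, 0) = 0
s6 = NOT(s5) = NOT 0 = 1
s7 = NOT(s6) = NOT 1 = 0
s8 = NOT(s7) = NOT 0 = 1
s9 = OR(s8, D) = OR(1, 1) = 1
s10 = OR(s1, s9) = OR(0, 1) = 1
giving s10 = 1 ≠ 0.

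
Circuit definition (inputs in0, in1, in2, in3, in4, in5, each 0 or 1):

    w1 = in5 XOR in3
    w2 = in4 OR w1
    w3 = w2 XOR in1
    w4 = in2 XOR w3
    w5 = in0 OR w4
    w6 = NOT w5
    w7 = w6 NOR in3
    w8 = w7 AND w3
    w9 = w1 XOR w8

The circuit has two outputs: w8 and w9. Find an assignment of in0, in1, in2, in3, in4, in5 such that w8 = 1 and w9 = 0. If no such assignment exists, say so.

in0=1, in1=0, in2=0, in3=0, in4=1, in5=1

Check with in0=1, in1=0, in2=0, in3=0, in4=1, in5=1:
w1 = in5 XOR in3 = 1 XOR 0 = 1
w2 = in4 OR w1 = 1 OR 1 = 1
w3 = w2 XOR in1 = 1 XOR 0 = 1
w4 = in2 XOR w3 = 0 XOR 1 = 1
w5 = in0 OR w4 = 1 OR 1 = 1
w6 = NOT w5 = NOT 1 = 0
w7 = w6 NOR in3 = 0 NOR 0 = 1
w8 = w7 AND w3 = 1 AND 1 = 1
w9 = w1 XOR w8 = 1 XOR 1 = 0
So w8 = 1 and w9 = 0.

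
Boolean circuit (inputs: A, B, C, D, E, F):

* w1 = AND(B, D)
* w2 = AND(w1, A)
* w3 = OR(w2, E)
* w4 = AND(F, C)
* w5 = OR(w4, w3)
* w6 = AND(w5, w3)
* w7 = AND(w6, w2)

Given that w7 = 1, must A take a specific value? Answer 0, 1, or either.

1

w7 = AND(w6, w2) must be 1, so both w6 = 1 and w2 = 1.
w6 = AND(w5, w3) must be 1, so both w5 = 1 and w3 = 1.
w2 = AND(w1, A) must be 1, so both w1 = 1 and A = 1.
Every assignment with w7 = 1 has A = 1; there are 8 such assignment(s).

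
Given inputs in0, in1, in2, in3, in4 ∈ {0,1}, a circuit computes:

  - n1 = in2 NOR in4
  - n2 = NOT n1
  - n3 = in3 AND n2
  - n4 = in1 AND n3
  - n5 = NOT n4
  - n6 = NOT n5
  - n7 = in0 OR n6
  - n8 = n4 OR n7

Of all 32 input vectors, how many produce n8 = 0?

13

n8 = n4 OR n7 must be 0, so both n4 = 0 and n7 = 0.
n4 = in1 AND n3 must be 0, so at least one of in1, n3 is 0.
Enumerating the 32 input combinations, 13 give n8 = 0 and 19 give n8 = 1.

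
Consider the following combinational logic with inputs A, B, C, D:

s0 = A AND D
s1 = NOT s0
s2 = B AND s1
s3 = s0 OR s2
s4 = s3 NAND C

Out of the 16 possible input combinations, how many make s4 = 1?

11

s4 = s3 NAND C must be 1, so at least one of s3, C is 0.
Enumerating the 16 input combinations, 11 give s4 = 1 and 5 give s4 = 0.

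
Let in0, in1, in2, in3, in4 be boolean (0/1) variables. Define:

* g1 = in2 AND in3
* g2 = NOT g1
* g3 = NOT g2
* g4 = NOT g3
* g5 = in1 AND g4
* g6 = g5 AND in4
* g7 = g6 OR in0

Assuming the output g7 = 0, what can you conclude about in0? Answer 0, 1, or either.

0

g7 = g6 OR in0 must be 0, so both g6 = 0 and in0 = 0.
g6 = g5 AND in4 must be 0, so at least one of g5, in4 is 0.
Every assignment with g7 = 0 has in0 = 0; there are 13 such assignment(s).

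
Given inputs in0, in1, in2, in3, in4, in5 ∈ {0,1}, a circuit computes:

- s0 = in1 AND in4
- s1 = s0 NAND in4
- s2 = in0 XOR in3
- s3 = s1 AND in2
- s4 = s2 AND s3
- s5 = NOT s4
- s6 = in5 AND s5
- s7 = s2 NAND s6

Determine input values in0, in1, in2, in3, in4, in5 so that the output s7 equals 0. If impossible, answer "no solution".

Check with in0=0 in1=0 in2=0 in3=1 in4=0 in5=1:
s0 = in1 AND in4 = 0 AND 0 = 0
s1 = s0 NAND in4 = 0 NAND 0 = 1
s2 = in0 XOR in3 = 0 XOR 1 = 1
s3 = s1 AND in2 = 1 AND 0 = 0
s4 = s2 AND s3 = 1 AND 0 = 0
s5 = NOT s4 = NOT 0 = 1
s6 = in5 AND s5 = 1 AND 1 = 1
s7 = s2 NAND s6 = 1 NAND 1 = 0
So s7 = 0 as required.

in0=0 in1=0 in2=0 in3=1 in4=0 in5=1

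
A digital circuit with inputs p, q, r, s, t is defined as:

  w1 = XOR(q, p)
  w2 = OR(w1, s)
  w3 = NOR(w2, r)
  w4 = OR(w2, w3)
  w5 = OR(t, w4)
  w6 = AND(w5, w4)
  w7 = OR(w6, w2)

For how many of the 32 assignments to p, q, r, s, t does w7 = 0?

w7 = OR(w6, w2) must be 0, so both w6 = 0 and w2 = 0.
w6 = AND(w5, w4) must be 0, so at least one of w5, w4 is 0.
w2 = OR(w1, s) must be 0, so both w1 = 0 and s = 0.
Enumerating the 32 input combinations, 4 give w7 = 0 and 28 give w7 = 1.

4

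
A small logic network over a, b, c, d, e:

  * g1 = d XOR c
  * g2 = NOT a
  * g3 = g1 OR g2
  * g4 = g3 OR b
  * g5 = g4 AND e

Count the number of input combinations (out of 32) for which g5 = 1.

g5 = g4 AND e must be 1, so both g4 = 1 and e = 1.
g4 = g3 OR b must be 1, so at least one of g3, b is 1.
Enumerating the 32 input combinations, 14 give g5 = 1 and 18 give g5 = 0.

14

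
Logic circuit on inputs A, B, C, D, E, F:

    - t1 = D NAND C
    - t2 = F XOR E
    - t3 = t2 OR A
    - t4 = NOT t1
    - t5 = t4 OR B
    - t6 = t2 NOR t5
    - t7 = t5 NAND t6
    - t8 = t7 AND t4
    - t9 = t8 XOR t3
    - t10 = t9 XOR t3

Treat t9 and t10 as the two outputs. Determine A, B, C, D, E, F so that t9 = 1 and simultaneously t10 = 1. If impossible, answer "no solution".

A=0, B=0, C=1, D=1, E=1, F=1

Check with A=0, B=0, C=1, D=1, E=1, F=1:
t1 = D NAND C = 1 NAND 1 = 0
t2 = F XOR E = 1 XOR 1 = 0
t3 = t2 OR A = 0 OR 0 = 0
t4 = NOT t1 = NOT 0 = 1
t5 = t4 OR B = 1 OR 0 = 1
t6 = t2 NOR t5 = 0 NOR 1 = 0
t7 = t5 NAND t6 = 1 NAND 0 = 1
t8 = t7 AND t4 = 1 AND 1 = 1
t9 = t8 XOR t3 = 1 XOR 0 = 1
t10 = t9 XOR t3 = 1 XOR 0 = 1
So t9 = 1 and t10 = 1.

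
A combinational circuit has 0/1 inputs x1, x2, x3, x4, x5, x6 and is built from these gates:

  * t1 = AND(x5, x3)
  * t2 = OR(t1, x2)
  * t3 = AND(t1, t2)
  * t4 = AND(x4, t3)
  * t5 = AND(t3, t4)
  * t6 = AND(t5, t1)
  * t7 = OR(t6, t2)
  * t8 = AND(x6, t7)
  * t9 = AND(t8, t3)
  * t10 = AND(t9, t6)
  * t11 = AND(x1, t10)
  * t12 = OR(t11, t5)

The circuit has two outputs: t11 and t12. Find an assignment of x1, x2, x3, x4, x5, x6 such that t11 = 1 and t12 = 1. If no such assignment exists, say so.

x1=1 x2=1 x3=1 x4=1 x5=1 x6=1

Check with x1=1 x2=1 x3=1 x4=1 x5=1 x6=1:
t1 = AND(x5, x3) = AND(1, 1) = 1
t2 = OR(t1, x2) = OR(1, 1) = 1
t3 = AND(t1, t2) = AND(1, 1) = 1
t4 = AND(x4, t3) = AND(1, 1) = 1
t5 = AND(t3, t4) = AND(1, 1) = 1
t6 = AND(t5, t1) = AND(1, 1) = 1
t7 = OR(t6, t2) = OR(1, 1) = 1
t8 = AND(x6, t7) = AND(1, 1) = 1
t9 = AND(t8, t3) = AND(1, 1) = 1
t10 = AND(t9, t6) = AND(1, 1) = 1
t11 = AND(x1, t10) = AND(1, 1) = 1
t12 = OR(t11, t5) = OR(1, 1) = 1
So t11 = 1 and t12 = 1.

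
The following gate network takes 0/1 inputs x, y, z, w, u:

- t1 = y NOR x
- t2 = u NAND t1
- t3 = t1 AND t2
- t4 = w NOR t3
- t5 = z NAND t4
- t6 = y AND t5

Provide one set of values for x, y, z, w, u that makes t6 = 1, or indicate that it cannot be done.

t6 = y AND t5 must be 1, so both y = 1 and t5 = 1.
t5 = z NAND t4 must be 1, so at least one of z, t4 is 0.
Check with x=1, y=1, z=1, w=1, u=0:
t1 = y NOR x = 1 NOR 1 = 0
t2 = u NAND t1 = 0 NAND 0 = 1
t3 = t1 AND t2 = 0 AND 1 = 0
t4 = w NOR t3 = 1 NOR 0 = 0
t5 = z NAND t4 = 1 NAND 0 = 1
t6 = y AND t5 = 1 AND 1 = 1
So t6 = 1 as required.

x=1, y=1, z=1, w=1, u=0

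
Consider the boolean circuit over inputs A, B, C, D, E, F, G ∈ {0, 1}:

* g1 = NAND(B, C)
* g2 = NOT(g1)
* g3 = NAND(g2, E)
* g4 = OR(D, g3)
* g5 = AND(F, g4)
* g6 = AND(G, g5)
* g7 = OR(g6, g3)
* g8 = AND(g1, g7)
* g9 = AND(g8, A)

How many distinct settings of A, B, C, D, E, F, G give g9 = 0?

g9 = AND(g8, A) must be 0, so at least one of g8, A is 0.
Enumerating the 128 input combinations, 80 give g9 = 0 and 48 give g9 = 1.

80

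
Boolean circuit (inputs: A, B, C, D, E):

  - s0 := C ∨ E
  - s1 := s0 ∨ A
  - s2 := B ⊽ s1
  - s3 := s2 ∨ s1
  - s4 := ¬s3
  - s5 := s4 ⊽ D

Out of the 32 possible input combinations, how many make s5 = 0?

s5 = s4 ⊽ D must be 0, so at least one of s4, D is 1.
Enumerating the 32 input combinations, 17 give s5 = 0 and 15 give s5 = 1.

17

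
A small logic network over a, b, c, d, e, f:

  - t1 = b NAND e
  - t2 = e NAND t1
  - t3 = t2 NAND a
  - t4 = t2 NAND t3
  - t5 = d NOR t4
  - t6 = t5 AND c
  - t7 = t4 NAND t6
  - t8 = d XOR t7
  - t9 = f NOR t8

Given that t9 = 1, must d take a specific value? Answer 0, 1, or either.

t9 = f NOR t8 must be 1, so both f = 0 and t8 = 0.
Every assignment with t9 = 1 has d = 1; there are 16 such assignment(s).

1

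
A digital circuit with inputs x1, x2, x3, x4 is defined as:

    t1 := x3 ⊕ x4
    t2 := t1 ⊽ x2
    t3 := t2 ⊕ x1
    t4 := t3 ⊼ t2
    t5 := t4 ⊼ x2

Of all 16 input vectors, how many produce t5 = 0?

8

t5 = t4 ⊼ x2 must be 0, so both t4 = 1 and x2 = 1.
Enumerating the 16 input combinations, 8 give t5 = 0 and 8 give t5 = 1.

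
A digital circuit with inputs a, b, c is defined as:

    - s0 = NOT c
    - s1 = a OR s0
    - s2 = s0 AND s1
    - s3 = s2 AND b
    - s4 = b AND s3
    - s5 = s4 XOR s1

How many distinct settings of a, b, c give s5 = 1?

s5 = s4 XOR s1 must be 1, so s4 and s1 differ.
Satisfying assignments:
  a=0, b=0, c=0
  a=1, b=0, c=0
  a=1, b=0, c=1
  a=1, b=1, c=1

4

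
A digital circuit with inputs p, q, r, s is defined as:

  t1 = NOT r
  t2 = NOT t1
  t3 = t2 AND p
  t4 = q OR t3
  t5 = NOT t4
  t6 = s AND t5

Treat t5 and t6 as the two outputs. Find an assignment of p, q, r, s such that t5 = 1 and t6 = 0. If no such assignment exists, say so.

p=0 q=0 r=1 s=0

Check with p=0 q=0 r=1 s=0:
t1 = NOT r = NOT 1 = 0
t2 = NOT t1 = NOT 0 = 1
t3 = t2 AND p = 1 AND 0 = 0
t4 = q OR t3 = 0 OR 0 = 0
t5 = NOT t4 = NOT 0 = 1
t6 = s AND t5 = 0 AND 1 = 0
So t5 = 1 and t6 = 0.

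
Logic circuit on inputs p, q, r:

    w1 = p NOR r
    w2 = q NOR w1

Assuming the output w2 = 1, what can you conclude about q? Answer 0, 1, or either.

0

w2 = q NOR w1 must be 1, so both q = 0 and w1 = 0.
w1 = p NOR r must be 0, so at least one of p, r is 1.
Every assignment with w2 = 1 has q = 0; there are 3 such assignment(s).
  p=0, q=0, r=1
  p=1, q=0, r=0
  p=1, q=0, r=1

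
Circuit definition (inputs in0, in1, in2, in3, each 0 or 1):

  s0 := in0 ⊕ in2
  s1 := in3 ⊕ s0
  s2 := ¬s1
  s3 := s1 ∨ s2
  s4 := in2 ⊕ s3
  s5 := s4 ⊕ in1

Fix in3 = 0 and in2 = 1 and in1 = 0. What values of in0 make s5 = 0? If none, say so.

in0=0

s5 = s4 ⊕ in1 must be 0, so s4 and in1 are equal.
Check with in3 = 0 and in2 = 1 and in1 = 0 and in0=0:
s0 = in0 ⊕ in2 = 0 ⊕ 1 = 1
s1 = in3 ⊕ s0 = 0 ⊕ 1 = 1
s2 = ¬s1 = ¬1 = 0
s3 = s1 ∨ s2 = 1 ∨ 0 = 1
s4 = in2 ⊕ s3 = 1 ⊕ 1 = 0
s5 = s4 ⊕ in1 = 0 ⊕ 0 = 0
So s5 = 0.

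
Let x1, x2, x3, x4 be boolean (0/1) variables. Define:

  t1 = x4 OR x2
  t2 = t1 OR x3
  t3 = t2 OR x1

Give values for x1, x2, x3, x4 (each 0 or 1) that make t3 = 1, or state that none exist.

x1=1, x2=1, x3=1, x4=0

t3 = t2 OR x1 must be 1, so at least one of t2, x1 is 1.
Check with x1=1, x2=1, x3=1, x4=0:
t1 = x4 OR x2 = 0 OR 1 = 1
t2 = t1 OR x3 = 1 OR 1 = 1
t3 = t2 OR x1 = 1 OR 1 = 1
So t3 = 1 as required.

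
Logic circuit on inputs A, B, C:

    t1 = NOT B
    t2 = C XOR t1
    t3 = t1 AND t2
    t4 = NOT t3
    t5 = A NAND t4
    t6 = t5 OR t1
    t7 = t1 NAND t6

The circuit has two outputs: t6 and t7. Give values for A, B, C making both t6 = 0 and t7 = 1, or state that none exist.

Check with A=1, B=1, C=0:
t1 = NOT B = NOT 1 = 0
t2 = C XOR t1 = 0 XOR 0 = 0
t3 = t1 AND t2 = 0 AND 0 = 0
t4 = NOT t3 = NOT 0 = 1
t5 = A NAND t4 = 1 NAND 1 = 0
t6 = t5 OR t1 = 0 OR 0 = 0
t7 = t1 NAND t6 = 0 NAND 0 = 1
So t6 = 0 and t7 = 1.

A=1, B=1, C=0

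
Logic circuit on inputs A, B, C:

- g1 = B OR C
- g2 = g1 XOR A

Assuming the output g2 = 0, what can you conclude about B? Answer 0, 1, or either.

either

Both values of B occur among assignments with g2 = 0:
  B=0: A=0, B=0, C=0
  B=1: A=1, B=1, C=0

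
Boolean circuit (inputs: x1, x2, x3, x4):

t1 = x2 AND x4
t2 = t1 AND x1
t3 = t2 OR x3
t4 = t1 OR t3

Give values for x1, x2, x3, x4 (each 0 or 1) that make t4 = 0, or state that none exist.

t4 = t1 OR t3 must be 0, so both t1 = 0 and t3 = 0.
t1 = x2 AND x4 must be 0, so at least one of x2, x4 is 0.
t3 = t2 OR x3 must be 0, so both t2 = 0 and x3 = 0.
Check with x1=0, x2=0, x3=0, x4=1:
t1 = x2 AND x4 = 0 AND 1 = 0
t2 = t1 AND x1 = 0 AND 0 = 0
t3 = t2 OR x3 = 0 OR 0 = 0
t4 = t1 OR t3 = 0 OR 0 = 0
So t4 = 0 as required.

x1=0, x2=0, x3=0, x4=1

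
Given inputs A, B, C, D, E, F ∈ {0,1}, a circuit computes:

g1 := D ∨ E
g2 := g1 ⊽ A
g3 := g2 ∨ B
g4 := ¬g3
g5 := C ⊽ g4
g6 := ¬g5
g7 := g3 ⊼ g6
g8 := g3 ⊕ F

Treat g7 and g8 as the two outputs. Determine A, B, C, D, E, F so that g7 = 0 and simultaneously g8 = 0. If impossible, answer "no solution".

A=1 B=1 C=1 D=1 E=1 F=1

Check with A=1 B=1 C=1 D=1 E=1 F=1:
g1 = D ∨ E = 1 ∨ 1 = 1
g2 = g1 ⊽ A = 1 ⊽ 1 = 0
g3 = g2 ∨ B = 0 ∨ 1 = 1
g4 = ¬g3 = ¬1 = 0
g5 = C ⊽ g4 = 1 ⊽ 0 = 0
g6 = ¬g5 = ¬0 = 1
g7 = g3 ⊼ g6 = 1 ⊼ 1 = 0
g8 = g3 ⊕ F = 1 ⊕ 1 = 0
So g7 = 0 and g8 = 0.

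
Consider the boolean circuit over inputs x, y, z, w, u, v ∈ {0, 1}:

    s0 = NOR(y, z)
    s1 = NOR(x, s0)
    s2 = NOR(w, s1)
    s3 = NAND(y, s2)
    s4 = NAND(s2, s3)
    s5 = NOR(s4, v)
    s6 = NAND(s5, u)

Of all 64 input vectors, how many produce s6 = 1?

61

s6 = NAND(s5, u) must be 1, so at least one of s5, u is 0.
Enumerating the 64 input combinations, 61 give s6 = 1 and 3 give s6 = 0.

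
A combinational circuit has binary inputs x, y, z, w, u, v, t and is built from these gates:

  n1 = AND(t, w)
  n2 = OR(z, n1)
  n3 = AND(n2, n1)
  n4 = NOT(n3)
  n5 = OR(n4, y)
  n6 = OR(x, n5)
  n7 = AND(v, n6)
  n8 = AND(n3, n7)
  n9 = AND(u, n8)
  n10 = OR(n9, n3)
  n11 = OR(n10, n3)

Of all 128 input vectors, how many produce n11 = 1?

32

n11 = OR(n10, n3) must be 1, so at least one of n10, n3 is 1.
Enumerating the 128 input combinations, 32 give n11 = 1 and 96 give n11 = 0.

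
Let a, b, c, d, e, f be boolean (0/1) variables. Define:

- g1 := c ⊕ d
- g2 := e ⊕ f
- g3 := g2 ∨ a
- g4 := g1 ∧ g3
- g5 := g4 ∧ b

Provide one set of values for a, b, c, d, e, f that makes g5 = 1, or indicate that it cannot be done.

g5 = g4 ∧ b must be 1, so both g4 = 1 and b = 1.
g4 = g1 ∧ g3 must be 1, so both g1 = 1 and g3 = 1.
Check with a=1 b=1 c=1 d=0 e=1 f=1:
g1 = c ⊕ d = 1 ⊕ 0 = 1
g2 = e ⊕ f = 1 ⊕ 1 = 0
g3 = g2 ∨ a = 0 ∨ 1 = 1
g4 = g1 ∧ g3 = 1 ∧ 1 = 1
g5 = g4 ∧ b = 1 ∧ 1 = 1
So g5 = 1 as required.

a=1 b=1 c=1 d=0 e=1 f=1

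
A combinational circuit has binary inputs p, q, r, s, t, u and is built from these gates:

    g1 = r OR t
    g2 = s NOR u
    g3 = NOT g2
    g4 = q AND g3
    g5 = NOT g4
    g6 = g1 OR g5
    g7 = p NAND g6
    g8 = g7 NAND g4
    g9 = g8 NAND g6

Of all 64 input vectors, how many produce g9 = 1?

15

g9 = g8 NAND g6 must be 1, so at least one of g8, g6 is 0.
Enumerating the 64 input combinations, 15 give g9 = 1 and 49 give g9 = 0.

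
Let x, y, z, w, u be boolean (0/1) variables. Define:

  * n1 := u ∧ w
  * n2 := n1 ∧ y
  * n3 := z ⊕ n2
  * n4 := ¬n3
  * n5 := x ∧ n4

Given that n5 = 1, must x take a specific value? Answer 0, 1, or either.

1

n5 = x ∧ n4 must be 1, so both x = 1 and n4 = 1.
n4 = ¬n3 must be 1, so n3 = 0.
Every assignment with n5 = 1 has x = 1; there are 8 such assignment(s).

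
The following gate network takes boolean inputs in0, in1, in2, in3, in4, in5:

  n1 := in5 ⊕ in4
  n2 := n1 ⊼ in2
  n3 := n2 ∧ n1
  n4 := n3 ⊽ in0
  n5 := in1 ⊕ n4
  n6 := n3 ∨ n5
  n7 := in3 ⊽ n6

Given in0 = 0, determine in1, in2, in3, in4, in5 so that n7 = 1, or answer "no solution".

in1=1, in2=1, in3=0, in4=0, in5=1

n7 = in3 ⊽ n6 must be 1, so both in3 = 0 and n6 = 0.
Check with in0 = 0 and in1=1, in2=1, in3=0, in4=0, in5=1:
n1 = in5 ⊕ in4 = 1 ⊕ 0 = 1
n2 = n1 ⊼ in2 = 1 ⊼ 1 = 0
n3 = n2 ∧ n1 = 0 ∧ 1 = 0
n4 = n3 ⊽ in0 = 0 ⊽ 0 = 1
n5 = in1 ⊕ n4 = 1 ⊕ 1 = 0
n6 = n3 ∨ n5 = 0 ∨ 0 = 0
n7 = in3 ⊽ n6 = 0 ⊽ 0 = 1
So n7 = 1.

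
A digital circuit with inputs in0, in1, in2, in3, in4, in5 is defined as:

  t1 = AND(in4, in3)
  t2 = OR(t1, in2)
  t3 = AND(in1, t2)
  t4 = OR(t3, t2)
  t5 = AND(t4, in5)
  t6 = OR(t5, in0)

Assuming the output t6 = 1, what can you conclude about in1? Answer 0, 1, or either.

Both values of in1 occur among assignments with t6 = 1:
  in1=0: in0=0, in1=0, in2=0, in3=1, in4=1, in5=1
  in1=1: in0=0, in1=1, in2=0, in3=1, in4=1, in5=1

either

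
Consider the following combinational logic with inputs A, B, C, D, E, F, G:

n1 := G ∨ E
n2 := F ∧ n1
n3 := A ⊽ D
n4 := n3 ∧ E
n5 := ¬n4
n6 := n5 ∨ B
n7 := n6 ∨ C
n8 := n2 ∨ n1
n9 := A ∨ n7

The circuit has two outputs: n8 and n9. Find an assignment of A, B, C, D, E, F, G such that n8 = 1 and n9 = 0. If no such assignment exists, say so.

Check with A=0 B=0 C=0 D=0 E=1 F=1 G=1:
n1 = G ∨ E = 1 ∨ 1 = 1
n2 = F ∧ n1 = 1 ∧ 1 = 1
n3 = A ⊽ D = 0 ⊽ 0 = 1
n4 = n3 ∧ E = 1 ∧ 1 = 1
n5 = ¬n4 = ¬1 = 0
n6 = n5 ∨ B = 0 ∨ 0 = 0
n7 = n6 ∨ C = 0 ∨ 0 = 0
n8 = n2 ∨ n1 = 1 ∨ 1 = 1
n9 = A ∨ n7 = 0 ∨ 0 = 0
So n8 = 1 and n9 = 0.

A=0 B=0 C=0 D=0 E=1 F=1 G=1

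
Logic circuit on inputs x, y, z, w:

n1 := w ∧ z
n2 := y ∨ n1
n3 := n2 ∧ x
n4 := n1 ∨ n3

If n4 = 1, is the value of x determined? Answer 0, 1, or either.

Both values of x occur among assignments with n4 = 1:
  x=0: x=0, y=0, z=1, w=1
  x=1: x=1, y=0, z=1, w=1

either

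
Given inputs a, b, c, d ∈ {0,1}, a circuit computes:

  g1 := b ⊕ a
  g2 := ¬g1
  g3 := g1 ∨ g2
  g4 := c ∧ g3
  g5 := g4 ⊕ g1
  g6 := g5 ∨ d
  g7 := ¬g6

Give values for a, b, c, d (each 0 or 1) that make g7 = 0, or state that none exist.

a=1 b=1 c=0 d=1

g7 = ¬g6 must be 0, so g6 = 1.
Check with a=1 b=1 c=0 d=1:
g1 = b ⊕ a = 1 ⊕ 1 = 0
g2 = ¬g1 = ¬0 = 1
g3 = g1 ∨ g2 = 0 ∨ 1 = 1
g4 = c ∧ g3 = 0 ∧ 1 = 0
g5 = g4 ⊕ g1 = 0 ⊕ 0 = 0
g6 = g5 ∨ d = 0 ∨ 1 = 1
g7 = ¬g6 = ¬1 = 0
So g7 = 0 as required.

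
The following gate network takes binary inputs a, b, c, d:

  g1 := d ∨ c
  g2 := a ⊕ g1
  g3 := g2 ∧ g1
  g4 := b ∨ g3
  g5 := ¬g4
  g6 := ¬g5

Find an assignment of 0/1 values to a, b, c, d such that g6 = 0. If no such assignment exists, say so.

g6 = ¬g5 must be 0, so g5 = 1.
g5 = ¬g4 must be 1, so g4 = 0.
g4 = b ∨ g3 must be 0, so both b = 0 and g3 = 0.
Check with a=1, b=0, c=1, d=1:
g1 = d ∨ c = 1 ∨ 1 = 1
g2 = a ⊕ g1 = 1 ⊕ 1 = 0
g3 = g2 ∧ g1 = 0 ∧ 1 = 0
g4 = b ∨ g3 = 0 ∨ 0 = 0
g5 = ¬g4 = ¬0 = 1
g6 = ¬g5 = ¬1 = 0
So g6 = 0 as required.

a=1, b=0, c=1, d=1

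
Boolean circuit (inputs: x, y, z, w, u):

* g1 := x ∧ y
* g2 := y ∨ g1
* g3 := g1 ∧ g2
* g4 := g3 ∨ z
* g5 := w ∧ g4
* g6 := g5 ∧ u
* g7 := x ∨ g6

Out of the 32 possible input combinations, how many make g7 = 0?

g7 = x ∨ g6 must be 0, so both x = 0 and g6 = 0.
Enumerating the 32 input combinations, 14 give g7 = 0 and 18 give g7 = 1.

14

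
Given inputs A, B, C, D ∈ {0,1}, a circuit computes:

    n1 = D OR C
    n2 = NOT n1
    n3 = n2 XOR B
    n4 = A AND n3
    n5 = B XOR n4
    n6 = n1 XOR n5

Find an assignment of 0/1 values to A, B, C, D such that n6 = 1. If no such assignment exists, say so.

A=0, B=1, C=0, D=0

n6 = n1 XOR n5 must be 1, so n1 and n5 differ.
Check with A=0, B=1, C=0, D=0:
n1 = D OR C = 0 OR 0 = 0
n2 = NOT n1 = NOT 0 = 1
n3 = n2 XOR B = 1 XOR 1 = 0
n4 = A AND n3 = 0 AND 0 = 0
n5 = B XOR n4 = 1 XOR 0 = 1
n6 = n1 XOR n5 = 0 XOR 1 = 1
So n6 = 1 as required.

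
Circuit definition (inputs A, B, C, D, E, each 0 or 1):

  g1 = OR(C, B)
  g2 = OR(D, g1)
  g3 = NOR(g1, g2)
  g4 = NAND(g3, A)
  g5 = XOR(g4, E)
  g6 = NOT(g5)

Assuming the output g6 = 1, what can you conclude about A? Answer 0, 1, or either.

either

Both values of A occur among assignments with g6 = 1:
  A=0: A=0, B=0, C=0, D=0, E=1
  A=1: A=1, B=0, C=0, D=0, E=0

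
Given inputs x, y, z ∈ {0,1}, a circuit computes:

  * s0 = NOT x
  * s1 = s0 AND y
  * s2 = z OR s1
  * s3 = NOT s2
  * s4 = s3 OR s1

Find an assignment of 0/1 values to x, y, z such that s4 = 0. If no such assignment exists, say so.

x=1, y=0, z=1

s4 = s3 OR s1 must be 0, so both s3 = 0 and s1 = 0.
Check with x=1, y=0, z=1:
s0 = NOT x = NOT 1 = 0
s1 = s0 AND y = 0 AND 0 = 0
s2 = z OR s1 = 1 OR 0 = 1
s3 = NOT s2 = NOT 1 = 0
s4 = s3 OR s1 = 0 OR 0 = 0
So s4 = 0 as required.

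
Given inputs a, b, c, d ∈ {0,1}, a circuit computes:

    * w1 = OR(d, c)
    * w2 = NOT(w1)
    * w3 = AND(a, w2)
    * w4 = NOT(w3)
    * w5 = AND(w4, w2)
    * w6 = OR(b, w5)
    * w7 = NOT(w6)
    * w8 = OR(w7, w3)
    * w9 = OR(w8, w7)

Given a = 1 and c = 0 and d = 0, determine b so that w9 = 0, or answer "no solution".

no solution exists

With a = 1 and c = 0 and d = 0 fixed, none of the 2 settings of b give w9 = 0.
For example, with b=1:
w1 = OR(d, c) = OR(0, 0) = 0
w2 = NOT(w1) = NOT 0 = 1
w3 = AND(a, w2) = AND(1, 1) = 1
w4 = NOT(w3) = NOT 1 = 0
w5 = AND(w4, w2) = AND(0, 1) = 0
w6 = OR(b, w5) = OR(1, 0) = 1
w7 = NOT(w6) = NOT 1 = 0
w8 = OR(w7, w3) = OR(0, 1) = 1
w9 = OR(w8, w7) = OR(1, 0) = 1
giving w9 = 1 ≠ 0.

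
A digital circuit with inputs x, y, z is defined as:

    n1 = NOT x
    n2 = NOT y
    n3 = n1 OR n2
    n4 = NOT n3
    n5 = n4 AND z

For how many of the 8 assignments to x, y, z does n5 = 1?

1

n5 = n4 AND z must be 1, so both n4 = 1 and z = 1.
Satisfying assignments:
  x=1, y=1, z=1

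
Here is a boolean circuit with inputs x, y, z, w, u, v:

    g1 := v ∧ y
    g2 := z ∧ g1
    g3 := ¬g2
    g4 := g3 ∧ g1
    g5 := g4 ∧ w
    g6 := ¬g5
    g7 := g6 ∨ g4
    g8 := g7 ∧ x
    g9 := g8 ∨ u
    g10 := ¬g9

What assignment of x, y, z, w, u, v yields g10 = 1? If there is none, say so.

Check with x=0 y=0 z=0 w=1 u=0 v=1:
g1 = v ∧ y = 1 ∧ 0 = 0
g2 = z ∧ g1 = 0 ∧ 0 = 0
g3 = ¬g2 = ¬0 = 1
g4 = g3 ∧ g1 = 1 ∧ 0 = 0
g5 = g4 ∧ w = 0 ∧ 1 = 0
g6 = ¬g5 = ¬0 = 1
g7 = g6 ∨ g4 = 1 ∨ 0 = 1
g8 = g7 ∧ x = 1 ∧ 0 = 0
g9 = g8 ∨ u = 0 ∨ 0 = 0
g10 = ¬g9 = ¬0 = 1
So g10 = 1 as required.

x=0 y=0 z=0 w=1 u=0 v=1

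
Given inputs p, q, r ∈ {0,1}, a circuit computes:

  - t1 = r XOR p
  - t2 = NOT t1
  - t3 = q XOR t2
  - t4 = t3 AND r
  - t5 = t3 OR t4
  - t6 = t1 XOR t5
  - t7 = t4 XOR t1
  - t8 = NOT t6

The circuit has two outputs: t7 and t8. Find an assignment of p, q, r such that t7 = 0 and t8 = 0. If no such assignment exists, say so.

p=0, q=0, r=0

Check with p=0, q=0, r=0:
t1 = r XOR p = 0 XOR 0 = 0
t2 = NOT t1 = NOT 0 = 1
t3 = q XOR t2 = 0 XOR 1 = 1
t4 = t3 AND r = 1 AND 0 = 0
t5 = t3 OR t4 = 1 OR 0 = 1
t6 = t1 XOR t5 = 0 XOR 1 = 1
t7 = t4 XOR t1 = 0 XOR 0 = 0
t8 = NOT t6 = NOT 1 = 0
So t7 = 0 and t8 = 0.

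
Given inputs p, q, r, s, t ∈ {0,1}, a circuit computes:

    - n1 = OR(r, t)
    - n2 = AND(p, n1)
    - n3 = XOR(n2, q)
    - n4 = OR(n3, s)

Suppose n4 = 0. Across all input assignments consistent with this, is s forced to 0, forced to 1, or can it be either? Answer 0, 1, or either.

n4 = OR(n3, s) must be 0, so both n3 = 0 and s = 0.
n3 = XOR(n2, q) must be 0, so n2 and q are equal.
Every assignment with n4 = 0 has s = 0; there are 8 such assignment(s).

0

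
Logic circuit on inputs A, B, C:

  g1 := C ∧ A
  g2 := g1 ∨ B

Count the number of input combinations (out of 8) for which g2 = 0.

g2 = g1 ∨ B must be 0, so both g1 = 0 and B = 0.
g1 = C ∧ A must be 0, so at least one of C, A is 0.
Satisfying assignments:
  A=0, B=0, C=0
  A=0, B=0, C=1
  A=1, B=0, C=0

3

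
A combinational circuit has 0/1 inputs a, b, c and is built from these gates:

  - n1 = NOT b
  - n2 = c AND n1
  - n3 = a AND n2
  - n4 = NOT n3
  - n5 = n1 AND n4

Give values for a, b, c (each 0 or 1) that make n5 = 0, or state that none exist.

a=1, b=1, c=0

n5 = n1 AND n4 must be 0, so at least one of n1, n4 is 0.
Check with a=1, b=1, c=0:
n1 = NOT b = NOT 1 = 0
n2 = c AND n1 = 0 AND 0 = 0
n3 = a AND n2 = 1 AND 0 = 0
n4 = NOT n3 = NOT 0 = 1
n5 = n1 AND n4 = 0 AND 1 = 0
So n5 = 0 as required.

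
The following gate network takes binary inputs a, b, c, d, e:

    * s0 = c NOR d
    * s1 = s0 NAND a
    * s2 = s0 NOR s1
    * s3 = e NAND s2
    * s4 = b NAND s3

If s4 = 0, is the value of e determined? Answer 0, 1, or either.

Both values of e occur among assignments with s4 = 0:
  e=0: a=0, b=1, c=0, d=0, e=0
  e=1: a=0, b=1, c=0, d=0, e=1

either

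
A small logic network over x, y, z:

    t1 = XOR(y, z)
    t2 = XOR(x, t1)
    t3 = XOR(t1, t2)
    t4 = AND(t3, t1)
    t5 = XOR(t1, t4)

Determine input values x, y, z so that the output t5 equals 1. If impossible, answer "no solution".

x=0 y=1 z=0

t5 = XOR(t1, t4) must be 1, so t1 and t4 differ.
Check with x=0 y=1 z=0:
t1 = XOR(y, z) = XOR(1, 0) = 1
t2 = XOR(x, t1) = XOR(0, 1) = 1
t3 = XOR(t1, t2) = XOR(1, 1) = 0
t4 = AND(t3, t1) = AND(0, 1) = 0
t5 = XOR(t1, t4) = XOR(1, 0) = 1
So t5 = 1 as required.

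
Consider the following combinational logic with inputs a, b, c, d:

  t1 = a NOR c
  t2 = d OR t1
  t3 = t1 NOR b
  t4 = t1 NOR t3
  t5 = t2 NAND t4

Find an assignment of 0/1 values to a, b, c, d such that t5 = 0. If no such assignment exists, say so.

t5 = t2 NAND t4 must be 0, so both t2 = 1 and t4 = 1.
t2 = d OR t1 must be 1, so at least one of d, t1 is 1.
t4 = t1 NOR t3 must be 1, so both t1 = 0 and t3 = 0.
Check with a=1 b=1 c=0 d=1:
t1 = a NOR c = 1 NOR 0 = 0
t2 = d OR t1 = 1 OR 0 = 1
t3 = t1 NOR b = 0 NOR 1 = 0
t4 = t1 NOR t3 = 0 NOR 0 = 1
t5 = t2 NAND t4 = 1 NAND 1 = 0
So t5 = 0 as required.

a=1 b=1 c=0 d=1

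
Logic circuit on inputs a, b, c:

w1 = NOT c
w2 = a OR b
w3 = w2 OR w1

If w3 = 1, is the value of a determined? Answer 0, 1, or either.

either

Both values of a occur among assignments with w3 = 1:
  a=0: a=0, b=0, c=0
  a=1: a=1, b=0, c=0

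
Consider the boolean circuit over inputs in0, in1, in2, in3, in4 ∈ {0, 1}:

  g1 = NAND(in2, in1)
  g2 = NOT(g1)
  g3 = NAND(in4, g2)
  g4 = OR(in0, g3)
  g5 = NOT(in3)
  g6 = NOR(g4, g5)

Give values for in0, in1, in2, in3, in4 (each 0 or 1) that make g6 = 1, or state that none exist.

Check with in0=0, in1=1, in2=1, in3=1, in4=1:
g1 = NAND(in2, in1) = NAND(1, 1) = 0
g2 = NOT(g1) = NOT 0 = 1
g3 = NAND(in4, g2) = NAND(1, 1) = 0
g4 = OR(in0, g3) = OR(0, 0) = 0
g5 = NOT(in3) = NOT 1 = 0
g6 = NOR(g4, g5) = NOR(0, 0) = 1
So g6 = 1 as required.

in0=0, in1=1, in2=1, in3=1, in4=1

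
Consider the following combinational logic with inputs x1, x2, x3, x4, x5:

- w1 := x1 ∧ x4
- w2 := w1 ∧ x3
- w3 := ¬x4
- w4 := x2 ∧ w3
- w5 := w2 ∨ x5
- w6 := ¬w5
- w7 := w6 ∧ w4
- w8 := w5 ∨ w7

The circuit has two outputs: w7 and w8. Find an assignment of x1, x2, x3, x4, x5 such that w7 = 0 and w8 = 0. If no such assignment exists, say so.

x1=0, x2=1, x3=0, x4=1, x5=0

Check with x1=0, x2=1, x3=0, x4=1, x5=0:
w1 = x1 ∧ x4 = 0 ∧ 1 = 0
w2 = w1 ∧ x3 = 0 ∧ 0 = 0
w3 = ¬x4 = ¬1 = 0
w4 = x2 ∧ w3 = 1 ∧ 0 = 0
w5 = w2 ∨ x5 = 0 ∨ 0 = 0
w6 = ¬w5 = ¬0 = 1
w7 = w6 ∧ w4 = 1 ∧ 0 = 0
w8 = w5 ∨ w7 = 0 ∨ 0 = 0
So w7 = 0 and w8 = 0.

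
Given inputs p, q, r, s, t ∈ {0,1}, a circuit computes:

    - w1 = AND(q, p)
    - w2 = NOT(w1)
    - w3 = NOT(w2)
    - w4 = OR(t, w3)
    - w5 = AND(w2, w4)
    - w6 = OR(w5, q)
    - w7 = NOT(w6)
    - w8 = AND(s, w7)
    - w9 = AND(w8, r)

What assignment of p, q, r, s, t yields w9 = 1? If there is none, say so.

p=0, q=0, r=1, s=1, t=0

w9 = AND(w8, r) must be 1, so both w8 = 1 and r = 1.
w8 = AND(s, w7) must be 1, so both s = 1 and w7 = 1.
w7 = NOT(w6) must be 1, so w6 = 0.
Check with p=0, q=0, r=1, s=1, t=0:
w1 = AND(q, p) = AND(0, 0) = 0
w2 = NOT(w1) = NOT 0 = 1
w3 = NOT(w2) = NOT 1 = 0
w4 = OR(t, w3) = OR(0, 0) = 0
w5 = AND(w2, w4) = AND(1, 0) = 0
w6 = OR(w5, q) = OR(0, 0) = 0
w7 = NOT(w6) = NOT 0 = 1
w8 = AND(s, w7) = AND(1, 1) = 1
w9 = AND(w8, r) = AND(1, 1) = 1
So w9 = 1 as required.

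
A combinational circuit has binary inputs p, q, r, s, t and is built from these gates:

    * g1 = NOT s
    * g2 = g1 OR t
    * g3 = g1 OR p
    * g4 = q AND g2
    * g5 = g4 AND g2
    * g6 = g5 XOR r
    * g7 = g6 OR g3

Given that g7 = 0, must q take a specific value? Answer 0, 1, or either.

either

Both values of q occur among assignments with g7 = 0:
  q=0: p=0, q=0, r=0, s=1, t=0
  q=1: p=0, q=1, r=0, s=1, t=0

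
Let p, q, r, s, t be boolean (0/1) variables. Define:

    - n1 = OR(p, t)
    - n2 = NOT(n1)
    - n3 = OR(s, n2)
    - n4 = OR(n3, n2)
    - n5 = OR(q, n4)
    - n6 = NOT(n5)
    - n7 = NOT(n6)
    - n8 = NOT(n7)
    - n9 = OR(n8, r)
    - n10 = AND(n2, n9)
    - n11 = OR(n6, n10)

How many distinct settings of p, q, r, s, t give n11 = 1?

n11 = OR(n6, n10) must be 1, so at least one of n6, n10 is 1.
Enumerating the 32 input combinations, 10 give n11 = 1 and 22 give n11 = 0.

10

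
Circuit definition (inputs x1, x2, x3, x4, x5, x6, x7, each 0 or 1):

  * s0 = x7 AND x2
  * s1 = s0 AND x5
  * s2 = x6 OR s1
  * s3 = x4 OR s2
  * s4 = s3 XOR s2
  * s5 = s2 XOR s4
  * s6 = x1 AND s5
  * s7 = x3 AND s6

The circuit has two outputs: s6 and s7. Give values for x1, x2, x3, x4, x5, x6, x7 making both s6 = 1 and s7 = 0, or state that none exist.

x1=1, x2=0, x3=0, x4=1, x5=0, x6=0, x7=1

Check with x1=1, x2=0, x3=0, x4=1, x5=0, x6=0, x7=1:
s0 = x7 AND x2 = 1 AND 0 = 0
s1 = s0 AND x5 = 0 AND 0 = 0
s2 = x6 OR s1 = 0 OR 0 = 0
s3 = x4 OR s2 = 1 OR 0 = 1
s4 = s3 XOR s2 = 1 XOR 0 = 1
s5 = s2 XOR s4 = 0 XOR 1 = 1
s6 = x1 AND s5 = 1 AND 1 = 1
s7 = x3 AND s6 = 0 AND 1 = 0
So s6 = 1 and s7 = 0.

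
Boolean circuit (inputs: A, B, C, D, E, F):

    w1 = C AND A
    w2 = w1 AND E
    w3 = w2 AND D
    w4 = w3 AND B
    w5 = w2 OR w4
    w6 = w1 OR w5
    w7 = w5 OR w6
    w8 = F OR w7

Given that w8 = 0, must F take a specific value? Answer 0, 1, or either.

0

w8 = F OR w7 must be 0, so both F = 0 and w7 = 0.
Every assignment with w8 = 0 has F = 0; there are 24 such assignment(s).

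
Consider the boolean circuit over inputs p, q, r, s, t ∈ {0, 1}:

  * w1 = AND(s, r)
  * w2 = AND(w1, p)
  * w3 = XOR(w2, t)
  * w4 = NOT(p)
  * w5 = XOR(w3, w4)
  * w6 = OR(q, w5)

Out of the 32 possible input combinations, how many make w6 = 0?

8

w6 = OR(q, w5) must be 0, so both q = 0 and w5 = 0.
Enumerating the 32 input combinations, 8 give w6 = 0 and 24 give w6 = 1.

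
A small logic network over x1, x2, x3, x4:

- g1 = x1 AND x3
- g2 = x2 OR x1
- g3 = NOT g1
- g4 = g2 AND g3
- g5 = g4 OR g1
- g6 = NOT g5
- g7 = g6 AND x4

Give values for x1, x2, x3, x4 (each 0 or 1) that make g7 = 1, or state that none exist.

x1=0, x2=0, x3=1, x4=1

Check with x1=0, x2=0, x3=1, x4=1:
g1 = x1 AND x3 = 0 AND 1 = 0
g2 = x2 OR x1 = 0 OR 0 = 0
g3 = NOT g1 = NOT 0 = 1
g4 = g2 AND g3 = 0 AND 1 = 0
g5 = g4 OR g1 = 0 OR 0 = 0
g6 = NOT g5 = NOT 0 = 1
g7 = g6 AND x4 = 1 AND 1 = 1
So g7 = 1 as required.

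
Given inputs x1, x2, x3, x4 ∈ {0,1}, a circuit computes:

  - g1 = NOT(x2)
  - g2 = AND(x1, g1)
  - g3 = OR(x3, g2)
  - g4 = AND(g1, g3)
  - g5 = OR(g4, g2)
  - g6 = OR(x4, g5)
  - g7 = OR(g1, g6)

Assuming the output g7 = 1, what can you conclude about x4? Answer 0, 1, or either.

either

Both values of x4 occur among assignments with g7 = 1:
  x4=0: x1=0, x2=0, x3=0, x4=0
  x4=1: x1=0, x2=0, x3=0, x4=1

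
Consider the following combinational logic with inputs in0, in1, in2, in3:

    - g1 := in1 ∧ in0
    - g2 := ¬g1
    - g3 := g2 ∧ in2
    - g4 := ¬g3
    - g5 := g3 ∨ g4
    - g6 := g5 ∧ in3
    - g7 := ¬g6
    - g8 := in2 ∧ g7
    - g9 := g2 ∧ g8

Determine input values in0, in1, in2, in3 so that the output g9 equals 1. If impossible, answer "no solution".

in0=0, in1=0, in2=1, in3=0

Check with in0=0, in1=0, in2=1, in3=0:
g1 = in1 ∧ in0 = 0 ∧ 0 = 0
g2 = ¬g1 = ¬0 = 1
g3 = g2 ∧ in2 = 1 ∧ 1 = 1
g4 = ¬g3 = ¬1 = 0
g5 = g3 ∨ g4 = 1 ∨ 0 = 1
g6 = g5 ∧ in3 = 1 ∧ 0 = 0
g7 = ¬g6 = ¬0 = 1
g8 = in2 ∧ g7 = 1 ∧ 1 = 1
g9 = g2 ∧ g8 = 1 ∧ 1 = 1
So g9 = 1 as required.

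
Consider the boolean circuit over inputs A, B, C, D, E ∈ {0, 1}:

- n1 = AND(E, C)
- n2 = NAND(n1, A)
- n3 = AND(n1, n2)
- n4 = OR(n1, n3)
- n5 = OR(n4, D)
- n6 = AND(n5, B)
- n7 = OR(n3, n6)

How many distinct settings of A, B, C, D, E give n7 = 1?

12

n7 = OR(n3, n6) must be 1, so at least one of n3, n6 is 1.
Enumerating the 32 input combinations, 12 give n7 = 1 and 20 give n7 = 0.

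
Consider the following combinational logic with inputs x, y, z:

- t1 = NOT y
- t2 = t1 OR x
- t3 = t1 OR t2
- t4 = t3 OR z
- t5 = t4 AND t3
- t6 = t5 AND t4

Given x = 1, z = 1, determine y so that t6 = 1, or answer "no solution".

y=0

t6 = t5 AND t4 must be 1, so both t5 = 1 and t4 = 1.
Check with x = 1, z = 1 and y=0:
t1 = NOT y = NOT 0 = 1
t2 = t1 OR x = 1 OR 1 = 1
t3 = t1 OR t2 = 1 OR 1 = 1
t4 = t3 OR z = 1 OR 1 = 1
t5 = t4 AND t3 = 1 AND 1 = 1
t6 = t5 AND t4 = 1 AND 1 = 1
So t6 = 1.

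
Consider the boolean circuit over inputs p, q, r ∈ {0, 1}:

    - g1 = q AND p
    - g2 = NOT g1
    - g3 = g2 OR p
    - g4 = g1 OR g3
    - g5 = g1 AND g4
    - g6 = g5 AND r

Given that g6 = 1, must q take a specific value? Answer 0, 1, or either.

1

g6 = g5 AND r must be 1, so both g5 = 1 and r = 1.
Every assignment with g6 = 1 has q = 1; there are 1 such assignment(s).
  p=1, q=1, r=1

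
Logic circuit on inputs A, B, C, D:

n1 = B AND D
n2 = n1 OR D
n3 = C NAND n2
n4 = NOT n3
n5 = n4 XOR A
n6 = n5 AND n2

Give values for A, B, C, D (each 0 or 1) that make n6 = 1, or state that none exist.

A=0 B=1 C=1 D=1

Check with A=0 B=1 C=1 D=1:
n1 = B AND D = 1 AND 1 = 1
n2 = n1 OR D = 1 OR 1 = 1
n3 = C NAND n2 = 1 NAND 1 = 0
n4 = NOT n3 = NOT 0 = 1
n5 = n4 XOR A = 1 XOR 0 = 1
n6 = n5 AND n2 = 1 AND 1 = 1
So n6 = 1 as required.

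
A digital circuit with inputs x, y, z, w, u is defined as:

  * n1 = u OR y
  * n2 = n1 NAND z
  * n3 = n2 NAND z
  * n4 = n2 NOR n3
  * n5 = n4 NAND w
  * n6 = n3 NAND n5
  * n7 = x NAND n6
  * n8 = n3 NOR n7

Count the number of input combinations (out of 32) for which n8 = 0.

n8 = n3 NOR n7 must be 0, so at least one of n3, n7 is 1.
Enumerating the 32 input combinations, 30 give n8 = 0 and 2 give n8 = 1.

30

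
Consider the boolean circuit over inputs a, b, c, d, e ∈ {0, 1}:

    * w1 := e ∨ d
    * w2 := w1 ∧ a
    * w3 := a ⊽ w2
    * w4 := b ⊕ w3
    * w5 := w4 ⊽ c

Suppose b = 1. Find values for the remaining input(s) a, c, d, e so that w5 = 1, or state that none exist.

a=0, c=0, d=0, e=0

w5 = w4 ⊽ c must be 1, so both w4 = 0 and c = 0.
w4 = b ⊕ w3 must be 0, so b and w3 are equal.
Check with b = 1 and a=0, c=0, d=0, e=0:
w1 = e ∨ d = 0 ∨ 0 = 0
w2 = w1 ∧ a = 0 ∧ 0 = 0
w3 = a ⊽ w2 = 0 ⊽ 0 = 1
w4 = b ⊕ w3 = 1 ⊕ 1 = 0
w5 = w4 ⊽ c = 0 ⊽ 0 = 1
So w5 = 1.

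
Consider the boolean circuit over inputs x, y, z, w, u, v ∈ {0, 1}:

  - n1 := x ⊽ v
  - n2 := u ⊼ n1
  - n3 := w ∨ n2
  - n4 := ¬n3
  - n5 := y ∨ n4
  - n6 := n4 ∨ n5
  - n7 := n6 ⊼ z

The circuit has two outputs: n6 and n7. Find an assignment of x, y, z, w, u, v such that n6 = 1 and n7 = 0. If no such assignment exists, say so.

Check with x=1, y=1, z=1, w=0, u=1, v=0:
n1 = x ⊽ v = 1 ⊽ 0 = 0
n2 = u ⊼ n1 = 1 ⊼ 0 = 1
n3 = w ∨ n2 = 0 ∨ 1 = 1
n4 = ¬n3 = ¬1 = 0
n5 = y ∨ n4 = 1 ∨ 0 = 1
n6 = n4 ∨ n5 = 0 ∨ 1 = 1
n7 = n6 ⊼ z = 1 ⊼ 1 = 0
So n6 = 1 and n7 = 0.

x=1, y=1, z=1, w=0, u=1, v=0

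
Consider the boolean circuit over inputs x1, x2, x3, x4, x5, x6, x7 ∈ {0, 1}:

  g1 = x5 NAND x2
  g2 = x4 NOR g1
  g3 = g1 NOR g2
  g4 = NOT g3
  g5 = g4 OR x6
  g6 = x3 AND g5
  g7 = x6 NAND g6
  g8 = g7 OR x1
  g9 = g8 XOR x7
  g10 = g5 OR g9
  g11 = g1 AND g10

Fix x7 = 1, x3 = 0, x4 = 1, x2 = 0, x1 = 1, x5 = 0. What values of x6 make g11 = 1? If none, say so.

g11 = g1 AND g10 must be 1, so both g1 = 1 and g10 = 1.
g1 = x5 NAND x2 must be 1, so at least one of x5, x2 is 0.
Check with x7 = 1, x3 = 0, x4 = 1, x2 = 0, x1 = 1, x5 = 0 and x6=0:
g1 = x5 NAND x2 = 0 NAND 0 = 1
g2 = x4 NOR g1 = 1 NOR 1 = 0
g3 = g1 NOR g2 = 1 NOR 0 = 0
g4 = NOT g3 = NOT 0 = 1
g5 = g4 OR x6 = 1 OR 0 = 1
g6 = x3 AND g5 = 0 AND 1 = 0
g7 = x6 NAND g6 = 0 NAND 0 = 1
g8 = g7 OR x1 = 1 OR 1 = 1
g9 = g8 XOR x7 = 1 XOR 1 = 0
g10 = g5 OR g9 = 1 OR 0 = 1
g11 = g1 AND g10 = 1 AND 1 = 1
So g11 = 1.

x6=0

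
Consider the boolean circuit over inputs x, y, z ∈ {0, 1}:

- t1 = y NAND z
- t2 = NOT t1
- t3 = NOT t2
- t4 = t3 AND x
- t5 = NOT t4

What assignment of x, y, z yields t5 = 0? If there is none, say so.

x=1, y=1, z=0

t5 = NOT t4 must be 0, so t4 = 1.
t4 = t3 AND x must be 1, so both t3 = 1 and x = 1.
t3 = NOT t2 must be 1, so t2 = 0.
Check with x=1, y=1, z=0:
t1 = y NAND z = 1 NAND 0 = 1
t2 = NOT t1 = NOT 1 = 0
t3 = NOT t2 = NOT 0 = 1
t4 = t3 AND x = 1 AND 1 = 1
t5 = NOT t4 = NOT 1 = 0
So t5 = 0 as required.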